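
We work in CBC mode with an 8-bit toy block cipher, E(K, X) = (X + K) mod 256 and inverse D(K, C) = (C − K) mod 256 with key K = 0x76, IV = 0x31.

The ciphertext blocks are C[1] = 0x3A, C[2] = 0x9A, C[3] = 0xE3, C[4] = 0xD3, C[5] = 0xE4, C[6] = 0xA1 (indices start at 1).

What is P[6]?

CBC decryption: P_i = D(K, C_i) ⊕ C_{i−1}, with C_{0} = IV.
P[6]: D(K, 0xA1) = 0x2B; 0x2B ⊕ 0xE4 = 0xCF.

P[6] = 0xCF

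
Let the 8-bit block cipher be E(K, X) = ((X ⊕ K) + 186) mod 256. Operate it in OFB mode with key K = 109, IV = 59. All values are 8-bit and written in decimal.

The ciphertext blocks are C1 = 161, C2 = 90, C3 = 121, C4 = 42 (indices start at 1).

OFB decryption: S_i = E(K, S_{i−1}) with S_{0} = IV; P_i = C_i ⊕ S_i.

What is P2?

P2 = 109

P1: S = E(K, 59) = 16; 161 ⊕ 16 = 177.
P2: S = E(K, 16) = 55; 90 ⊕ 55 = 109.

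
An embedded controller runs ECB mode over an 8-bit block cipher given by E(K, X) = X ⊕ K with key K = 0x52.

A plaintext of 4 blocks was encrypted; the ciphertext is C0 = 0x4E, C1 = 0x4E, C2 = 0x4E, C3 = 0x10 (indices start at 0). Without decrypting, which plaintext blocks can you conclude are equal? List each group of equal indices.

P0 = P1 = P2

ECB encrypts each block independently with the same key, so equal ciphertext blocks imply equal plaintext blocks.
C0 = C1 = C2 = 0x4E, so P0 = P1 = P2.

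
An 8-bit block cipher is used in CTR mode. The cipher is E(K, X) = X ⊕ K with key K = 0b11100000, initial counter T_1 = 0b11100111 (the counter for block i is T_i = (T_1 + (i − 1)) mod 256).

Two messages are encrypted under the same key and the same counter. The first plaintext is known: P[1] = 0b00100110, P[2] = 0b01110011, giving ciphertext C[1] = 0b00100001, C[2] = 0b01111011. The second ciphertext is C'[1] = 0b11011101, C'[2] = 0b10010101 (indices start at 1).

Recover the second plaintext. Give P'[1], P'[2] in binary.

P'[1] = 0b11011010, P'[2] = 0b10011101

In CTR with a reused counter, both messages share the same keystream S_i, so C_i ⊕ C'_i = P_i ⊕ P'_i and thus P'_i = P_i ⊕ C_i ⊕ C'_i.
P'[1]: 0b00100110 ⊕ 0b00100001 ⊕ 0b11011101 = 0b11011010.
P'[2]: 0b01110011 ⊕ 0b01111011 ⊕ 0b10010101 = 0b10011101.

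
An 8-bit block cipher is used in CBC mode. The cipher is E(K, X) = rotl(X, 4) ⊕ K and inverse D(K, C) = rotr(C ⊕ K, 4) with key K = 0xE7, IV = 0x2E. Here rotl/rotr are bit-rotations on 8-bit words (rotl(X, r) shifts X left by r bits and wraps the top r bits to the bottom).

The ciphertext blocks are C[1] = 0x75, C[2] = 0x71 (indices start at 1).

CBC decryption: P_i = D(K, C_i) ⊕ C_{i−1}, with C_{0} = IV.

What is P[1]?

P[1]: D(K, 0x75) = 0x29; 0x29 ⊕ 0x2E = 0x07.

P[1] = 0x07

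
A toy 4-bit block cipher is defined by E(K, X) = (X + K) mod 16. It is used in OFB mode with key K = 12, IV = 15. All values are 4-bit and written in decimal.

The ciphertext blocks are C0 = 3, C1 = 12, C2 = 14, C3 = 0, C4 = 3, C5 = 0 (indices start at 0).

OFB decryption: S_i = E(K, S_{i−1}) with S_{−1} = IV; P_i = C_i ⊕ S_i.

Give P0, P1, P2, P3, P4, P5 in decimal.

P0 = 8, P1 = 11, P2 = 13, P3 = 15, P4 = 8, P5 = 7

P0: S = E(K, 15) = 11; 3 ⊕ 11 = 8.
P1: S = E(K, 11) = 7; 12 ⊕ 7 = 11.
P2: S = E(K, 7) = 3; 14 ⊕ 3 = 13.
P3: S = E(K, 3) = 15; 0 ⊕ 15 = 15.
P4: S = E(K, 15) = 11; 3 ⊕ 11 = 8.
P5: S = E(K, 11) = 7; 0 ⊕ 7 = 7.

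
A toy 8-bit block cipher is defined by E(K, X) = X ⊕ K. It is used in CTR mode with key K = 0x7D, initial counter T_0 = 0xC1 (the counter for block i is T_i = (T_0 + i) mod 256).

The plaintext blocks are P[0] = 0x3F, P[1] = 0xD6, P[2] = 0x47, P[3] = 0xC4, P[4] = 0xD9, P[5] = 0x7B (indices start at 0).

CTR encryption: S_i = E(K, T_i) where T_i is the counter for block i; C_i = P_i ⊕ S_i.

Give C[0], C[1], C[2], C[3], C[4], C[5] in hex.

C[0]: T = 0xC1, S = E(K, T) = 0xBC; 0x3F ⊕ 0xBC = 0x83.
C[1]: T = 0xC2, S = E(K, T) = 0xBF; 0xD6 ⊕ 0xBF = 0x69.
C[2]: T = 0xC3, S = E(K, T) = 0xBE; 0x47 ⊕ 0xBE = 0xF9.
C[3]: T = 0xC4, S = E(K, T) = 0xB9; 0xC4 ⊕ 0xB9 = 0x7D.
C[4]: T = 0xC5, S = E(K, T) = 0xB8; 0xD9 ⊕ 0xB8 = 0x61.
C[5]: T = 0xC6, S = E(K, T) = 0xBB; 0x7B ⊕ 0xBB = 0xC0.

C[0] = 0x83, C[1] = 0x69, C[2] = 0xF9, C[3] = 0x7D, C[4] = 0x61, C[5] = 0xC0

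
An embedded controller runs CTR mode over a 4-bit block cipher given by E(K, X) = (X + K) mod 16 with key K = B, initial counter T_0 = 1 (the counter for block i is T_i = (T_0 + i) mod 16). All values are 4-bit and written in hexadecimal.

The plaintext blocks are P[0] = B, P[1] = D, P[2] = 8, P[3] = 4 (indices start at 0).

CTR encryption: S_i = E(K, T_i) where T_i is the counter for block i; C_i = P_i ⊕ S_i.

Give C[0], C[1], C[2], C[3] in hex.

C[0]: T = 1, S = E(K, T) = C; B ⊕ C = 7.
C[1]: T = 2, S = E(K, T) = D; D ⊕ D = 0.
C[2]: T = 3, S = E(K, T) = E; 8 ⊕ E = 6.
C[3]: T = 4, S = E(K, T) = F; 4 ⊕ F = B.

C[0] = 7, C[1] = 0, C[2] = 6, C[3] = B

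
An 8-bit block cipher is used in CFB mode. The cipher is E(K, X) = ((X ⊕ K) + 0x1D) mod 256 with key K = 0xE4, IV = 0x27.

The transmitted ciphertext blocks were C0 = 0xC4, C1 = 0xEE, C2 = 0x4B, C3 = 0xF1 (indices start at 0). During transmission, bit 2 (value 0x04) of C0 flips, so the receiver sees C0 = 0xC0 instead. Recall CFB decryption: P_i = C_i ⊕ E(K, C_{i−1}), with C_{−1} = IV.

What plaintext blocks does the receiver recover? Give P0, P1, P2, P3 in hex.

Only C0 changed, to 0xC0. In CFB, a change in C_i flips the same bit in P_i and garbles P_{i+1}. Decrypting the received ciphertext:
P0: E(K, 0x27) = 0xE0; 0xC0 ⊕ 0xE0 = 0x20.
P1: E(K, 0xC0) = 0x41; 0xEE ⊕ 0x41 = 0xAF.
P2: E(K, 0xEE) = 0x27; 0x4B ⊕ 0x27 = 0x6C.
P3: E(K, 0x4B) = 0xCC; 0xF1 ⊕ 0xCC = 0x3D.
Blocks that differ from the original plaintext: P0, P1.

P0 = 0x20, P1 = 0xAF, P2 = 0x6C, P3 = 0x3D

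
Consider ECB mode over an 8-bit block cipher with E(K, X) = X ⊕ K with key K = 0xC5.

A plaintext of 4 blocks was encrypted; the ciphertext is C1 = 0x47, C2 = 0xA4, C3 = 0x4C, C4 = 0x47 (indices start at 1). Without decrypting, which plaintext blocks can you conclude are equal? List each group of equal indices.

P1 = P4

ECB encrypts each block independently with the same key, so equal ciphertext blocks imply equal plaintext blocks.
C1 = C4 = 0x47, so P1 = P4.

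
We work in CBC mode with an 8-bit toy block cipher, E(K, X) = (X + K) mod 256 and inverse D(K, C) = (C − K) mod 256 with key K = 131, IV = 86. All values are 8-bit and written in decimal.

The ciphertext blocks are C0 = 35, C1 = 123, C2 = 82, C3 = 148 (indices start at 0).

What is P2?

P2 = 180

CBC decryption: P_i = D(K, C_i) ⊕ C_{i−1}, with C_{−1} = IV.
P2: D(K, 82) = 207; 207 ⊕ 123 = 180.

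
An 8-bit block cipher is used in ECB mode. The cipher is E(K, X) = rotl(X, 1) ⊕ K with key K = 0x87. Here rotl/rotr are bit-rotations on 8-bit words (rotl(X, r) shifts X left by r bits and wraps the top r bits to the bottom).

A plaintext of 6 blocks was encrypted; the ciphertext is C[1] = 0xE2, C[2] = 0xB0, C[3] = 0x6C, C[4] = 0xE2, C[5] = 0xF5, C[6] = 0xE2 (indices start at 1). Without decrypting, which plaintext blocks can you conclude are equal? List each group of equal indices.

ECB encrypts each block independently with the same key, so equal ciphertext blocks imply equal plaintext blocks.
C[1] = C[4] = C[6] = 0xE2, so P[1] = P[4] = P[6].

P[1] = P[4] = P[6]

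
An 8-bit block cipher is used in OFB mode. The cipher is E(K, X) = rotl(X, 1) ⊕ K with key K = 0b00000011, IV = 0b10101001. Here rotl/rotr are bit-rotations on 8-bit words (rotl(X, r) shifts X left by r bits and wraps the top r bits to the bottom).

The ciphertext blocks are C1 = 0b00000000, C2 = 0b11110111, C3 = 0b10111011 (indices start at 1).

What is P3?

OFB decryption: S_i = E(K, S_{i−1}) with S_{0} = IV; P_i = C_i ⊕ S_i.
P1: S = E(K, 0b10101001) = 0b01010000; 0b00000000 ⊕ 0b01010000 = 0b01010000.
P2: S = E(K, 0b01010000) = 0b10100011; 0b11110111 ⊕ 0b10100011 = 0b01010100.
P3: S = E(K, 0b10100011) = 0b01000100; 0b10111011 ⊕ 0b01000100 = 0b11111111.

P3 = 0b11111111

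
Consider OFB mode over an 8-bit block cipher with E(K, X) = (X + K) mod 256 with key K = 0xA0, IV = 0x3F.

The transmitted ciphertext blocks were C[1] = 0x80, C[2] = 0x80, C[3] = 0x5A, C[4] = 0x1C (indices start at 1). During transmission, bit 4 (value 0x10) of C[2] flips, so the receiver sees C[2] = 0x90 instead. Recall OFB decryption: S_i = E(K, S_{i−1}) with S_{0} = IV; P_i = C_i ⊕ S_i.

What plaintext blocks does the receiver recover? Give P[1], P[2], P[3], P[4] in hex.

P[1] = 0x5F, P[2] = 0xEF, P[3] = 0x45, P[4] = 0xA3

Only C[2] changed, to 0x90. In OFB, a change in C_i flips the same bit in P_i only; the keystream is unaffected. Decrypting the received ciphertext:
P[1]: S = E(K, 0x3F) = 0xDF; 0x80 ⊕ 0xDF = 0x5F.
P[2]: S = E(K, 0xDF) = 0x7F; 0x90 ⊕ 0x7F = 0xEF.
P[3]: S = E(K, 0x7F) = 0x1F; 0x5A ⊕ 0x1F = 0x45.
P[4]: S = E(K, 0x1F) = 0xBF; 0x1C ⊕ 0xBF = 0xA3.
Blocks that differ from the original plaintext: P[2].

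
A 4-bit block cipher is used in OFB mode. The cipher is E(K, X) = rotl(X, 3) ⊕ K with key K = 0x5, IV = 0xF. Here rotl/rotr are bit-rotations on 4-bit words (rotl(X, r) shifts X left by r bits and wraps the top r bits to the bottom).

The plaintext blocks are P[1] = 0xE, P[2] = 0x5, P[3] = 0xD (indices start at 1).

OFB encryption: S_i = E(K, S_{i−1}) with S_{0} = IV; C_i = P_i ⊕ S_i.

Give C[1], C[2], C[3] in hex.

C[1] = 0x4, C[2] = 0x5, C[3] = 0x8

C[1]: S = E(K, 0xF) = 0xA; 0xE ⊕ 0xA = 0x4.
C[2]: S = E(K, 0xA) = 0x0; 0x5 ⊕ 0x0 = 0x5.
C[3]: S = E(K, 0x0) = 0x5; 0xD ⊕ 0x5 = 0x8.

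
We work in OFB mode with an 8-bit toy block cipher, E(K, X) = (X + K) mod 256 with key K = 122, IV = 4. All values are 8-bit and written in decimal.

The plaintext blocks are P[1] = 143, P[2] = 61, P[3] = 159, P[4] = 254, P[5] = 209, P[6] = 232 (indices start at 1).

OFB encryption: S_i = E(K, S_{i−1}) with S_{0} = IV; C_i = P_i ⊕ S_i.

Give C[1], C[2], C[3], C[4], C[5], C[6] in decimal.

C[1] = 241, C[2] = 197, C[3] = 237, C[4] = 18, C[5] = 183, C[6] = 8

C[1]: S = E(K, 4) = 126; 143 ⊕ 126 = 241.
C[2]: S = E(K, 126) = 248; 61 ⊕ 248 = 197.
C[3]: S = E(K, 248) = 114; 159 ⊕ 114 = 237.
C[4]: S = E(K, 114) = 236; 254 ⊕ 236 = 18.
C[5]: S = E(K, 236) = 102; 209 ⊕ 102 = 183.
C[6]: S = E(K, 102) = 224; 232 ⊕ 224 = 8.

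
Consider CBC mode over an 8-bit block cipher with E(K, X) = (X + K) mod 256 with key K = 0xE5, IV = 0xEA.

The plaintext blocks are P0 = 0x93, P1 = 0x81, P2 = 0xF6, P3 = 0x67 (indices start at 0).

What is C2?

CBC encryption: C_i = E(K, P_i ⊕ C_{i−1}), with C_{−1} = IV.
C0: P0 ⊕ 0xEA = 0x79; E(K, 0x79) = 0x5E.
C1: P1 ⊕ 0x5E = 0xDF; E(K, 0xDF) = 0xC4.
C2: P2 ⊕ 0xC4 = 0x32; E(K, 0x32) = 0x17.

C2 = 0x17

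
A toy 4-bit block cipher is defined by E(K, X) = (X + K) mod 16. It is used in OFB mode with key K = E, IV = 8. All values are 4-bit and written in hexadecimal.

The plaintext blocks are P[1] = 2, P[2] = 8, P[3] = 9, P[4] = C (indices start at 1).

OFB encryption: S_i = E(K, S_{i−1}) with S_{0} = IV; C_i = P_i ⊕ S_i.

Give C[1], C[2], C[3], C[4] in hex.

C[1]: S = E(K, 8) = 6; 2 ⊕ 6 = 4.
C[2]: S = E(K, 6) = 4; 8 ⊕ 4 = C.
C[3]: S = E(K, 4) = 2; 9 ⊕ 2 = B.
C[4]: S = E(K, 2) = 0; C ⊕ 0 = C.

C[1] = 4, C[2] = C, C[3] = B, C[4] = C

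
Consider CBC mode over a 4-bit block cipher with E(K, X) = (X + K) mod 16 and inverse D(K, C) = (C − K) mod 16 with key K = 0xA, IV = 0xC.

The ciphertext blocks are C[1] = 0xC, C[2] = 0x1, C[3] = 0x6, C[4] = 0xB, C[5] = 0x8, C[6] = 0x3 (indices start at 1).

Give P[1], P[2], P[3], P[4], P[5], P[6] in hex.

P[1] = 0xE, P[2] = 0xB, P[3] = 0xD, P[4] = 0x7, P[5] = 0x5, P[6] = 0x1

CBC decryption: P_i = D(K, C_i) ⊕ C_{i−1}, with C_{0} = IV.
P[1]: D(K, 0xC) = 0x2; 0x2 ⊕ 0xC = 0xE.
P[2]: D(K, 0x1) = 0x7; 0x7 ⊕ 0xC = 0xB.
P[3]: D(K, 0x6) = 0xC; 0xC ⊕ 0x1 = 0xD.
P[4]: D(K, 0xB) = 0x1; 0x1 ⊕ 0x6 = 0x7.
P[5]: D(K, 0x8) = 0xE; 0xE ⊕ 0xB = 0x5.
P[6]: D(K, 0x3) = 0x9; 0x9 ⊕ 0x8 = 0x1.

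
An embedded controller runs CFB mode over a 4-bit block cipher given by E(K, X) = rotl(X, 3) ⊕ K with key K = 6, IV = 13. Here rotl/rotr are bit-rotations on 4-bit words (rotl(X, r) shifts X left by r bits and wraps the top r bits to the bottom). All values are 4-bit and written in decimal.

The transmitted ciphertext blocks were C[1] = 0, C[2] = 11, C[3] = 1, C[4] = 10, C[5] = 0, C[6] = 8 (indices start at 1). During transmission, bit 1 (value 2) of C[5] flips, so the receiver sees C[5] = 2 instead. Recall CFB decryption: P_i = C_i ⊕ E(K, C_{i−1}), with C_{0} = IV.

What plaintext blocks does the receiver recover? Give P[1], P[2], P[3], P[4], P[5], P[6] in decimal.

Only C[5] changed, to 2. In CFB, a change in C_i flips the same bit in P_i and garbles P_{i+1}. Decrypting the received ciphertext:
P[1]: E(K, 13) = 8; 0 ⊕ 8 = 8.
P[2]: E(K, 0) = 6; 11 ⊕ 6 = 13.
P[3]: E(K, 11) = 11; 1 ⊕ 11 = 10.
P[4]: E(K, 1) = 14; 10 ⊕ 14 = 4.
P[5]: E(K, 10) = 3; 2 ⊕ 3 = 1.
P[6]: E(K, 2) = 7; 8 ⊕ 7 = 15.
Blocks that differ from the original plaintext: P[5], P[6].

P[1] = 8, P[2] = 13, P[3] = 10, P[4] = 4, P[5] = 1, P[6] = 15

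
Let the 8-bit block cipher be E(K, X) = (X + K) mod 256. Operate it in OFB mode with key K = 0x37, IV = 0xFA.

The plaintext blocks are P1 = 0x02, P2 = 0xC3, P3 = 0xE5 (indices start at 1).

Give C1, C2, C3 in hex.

C1 = 0x33, C2 = 0xAB, C3 = 0x7A

OFB encryption: S_i = E(K, S_{i−1}) with S_{0} = IV; C_i = P_i ⊕ S_i.
C1: S = E(K, 0xFA) = 0x31; 0x02 ⊕ 0x31 = 0x33.
C2: S = E(K, 0x31) = 0x68; 0xC3 ⊕ 0x68 = 0xAB.
C3: S = E(K, 0x68) = 0x9F; 0xE5 ⊕ 0x9F = 0x7A.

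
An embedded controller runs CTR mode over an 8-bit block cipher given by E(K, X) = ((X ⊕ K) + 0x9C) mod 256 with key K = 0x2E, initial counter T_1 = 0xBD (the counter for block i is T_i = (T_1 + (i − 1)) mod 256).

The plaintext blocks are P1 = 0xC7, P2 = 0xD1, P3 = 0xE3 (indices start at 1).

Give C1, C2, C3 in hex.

CTR encryption: S_i = E(K, T_i) where T_i is the counter for block i; C_i = P_i ⊕ S_i.
C1: T = 0xBD, S = E(K, T) = 0x2F; 0xC7 ⊕ 0x2F = 0xE8.
C2: T = 0xBE, S = E(K, T) = 0x2C; 0xD1 ⊕ 0x2C = 0xFD.
C3: T = 0xBF, S = E(K, T) = 0x2D; 0xE3 ⊕ 0x2D = 0xCE.

C1 = 0xE8, C2 = 0xFD, C3 = 0xCE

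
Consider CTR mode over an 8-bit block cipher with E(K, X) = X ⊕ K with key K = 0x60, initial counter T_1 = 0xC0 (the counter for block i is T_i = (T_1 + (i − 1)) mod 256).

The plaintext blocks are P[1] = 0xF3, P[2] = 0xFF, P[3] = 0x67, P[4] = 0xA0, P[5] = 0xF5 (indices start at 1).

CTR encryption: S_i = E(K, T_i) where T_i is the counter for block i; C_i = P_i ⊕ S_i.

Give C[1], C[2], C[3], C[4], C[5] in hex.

C[1] = 0x53, C[2] = 0x5E, C[3] = 0xC5, C[4] = 0x03, C[5] = 0x51

C[1]: T = 0xC0, S = E(K, T) = 0xA0; 0xF3 ⊕ 0xA0 = 0x53.
C[2]: T = 0xC1, S = E(K, T) = 0xA1; 0xFF ⊕ 0xA1 = 0x5E.
C[3]: T = 0xC2, S = E(K, T) = 0xA2; 0x67 ⊕ 0xA2 = 0xC5.
C[4]: T = 0xC3, S = E(K, T) = 0xA3; 0xA0 ⊕ 0xA3 = 0x03.
C[5]: T = 0xC4, S = E(K, T) = 0xA4; 0xF5 ⊕ 0xA4 = 0x51.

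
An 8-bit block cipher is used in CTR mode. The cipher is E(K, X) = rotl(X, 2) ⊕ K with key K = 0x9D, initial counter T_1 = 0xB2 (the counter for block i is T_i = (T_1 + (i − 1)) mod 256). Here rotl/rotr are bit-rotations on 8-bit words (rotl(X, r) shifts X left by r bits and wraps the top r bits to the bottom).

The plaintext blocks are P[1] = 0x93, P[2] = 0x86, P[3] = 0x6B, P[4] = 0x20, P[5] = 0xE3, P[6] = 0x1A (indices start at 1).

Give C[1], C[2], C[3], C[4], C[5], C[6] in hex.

C[1] = 0xC4, C[2] = 0xD5, C[3] = 0x24, C[4] = 0x6B, C[5] = 0xA4, C[6] = 0x59

CTR encryption: S_i = E(K, T_i) where T_i is the counter for block i; C_i = P_i ⊕ S_i.
C[1]: T = 0xB2, S = E(K, T) = 0x57; 0x93 ⊕ 0x57 = 0xC4.
C[2]: T = 0xB3, S = E(K, T) = 0x53; 0x86 ⊕ 0x53 = 0xD5.
C[3]: T = 0xB4, S = E(K, T) = 0x4F; 0x6B ⊕ 0x4F = 0x24.
C[4]: T = 0xB5, S = E(K, T) = 0x4B; 0x20 ⊕ 0x4B = 0x6B.
C[5]: T = 0xB6, S = E(K, T) = 0x47; 0xE3 ⊕ 0x47 = 0xA4.
C[6]: T = 0xB7, S = E(K, T) = 0x43; 0x1A ⊕ 0x43 = 0x59.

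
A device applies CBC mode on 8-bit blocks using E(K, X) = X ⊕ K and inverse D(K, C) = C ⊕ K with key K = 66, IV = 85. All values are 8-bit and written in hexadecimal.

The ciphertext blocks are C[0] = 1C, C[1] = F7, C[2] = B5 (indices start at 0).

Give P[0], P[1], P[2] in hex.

P[0] = FF, P[1] = 8D, P[2] = 24

CBC decryption: P_i = D(K, C_i) ⊕ C_{i−1}, with C_{−1} = IV.
P[0]: D(K, 1C) = 7A; 7A ⊕ 85 = FF.
P[1]: D(K, F7) = 91; 91 ⊕ 1C = 8D.
P[2]: D(K, B5) = D3; D3 ⊕ F7 = 24.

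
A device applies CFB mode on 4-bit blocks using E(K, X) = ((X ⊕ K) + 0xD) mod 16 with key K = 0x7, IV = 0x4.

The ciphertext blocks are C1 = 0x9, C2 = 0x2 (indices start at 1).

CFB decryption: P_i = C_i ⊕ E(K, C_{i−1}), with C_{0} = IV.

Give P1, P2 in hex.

P1 = 0x9, P2 = 0x9

P1: E(K, 0x4) = 0x0; 0x9 ⊕ 0x0 = 0x9.
P2: E(K, 0x9) = 0xB; 0x2 ⊕ 0xB = 0x9.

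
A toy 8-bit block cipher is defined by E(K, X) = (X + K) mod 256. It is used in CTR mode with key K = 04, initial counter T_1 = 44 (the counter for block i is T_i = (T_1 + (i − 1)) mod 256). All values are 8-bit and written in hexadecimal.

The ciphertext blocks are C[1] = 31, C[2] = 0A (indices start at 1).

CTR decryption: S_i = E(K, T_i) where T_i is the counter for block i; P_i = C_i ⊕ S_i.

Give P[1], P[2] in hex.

P[1]: T = 44, S = E(K, T) = 48; 31 ⊕ 48 = 79.
P[2]: T = 45, S = E(K, T) = 49; 0A ⊕ 49 = 43.

P[1] = 79, P[2] = 43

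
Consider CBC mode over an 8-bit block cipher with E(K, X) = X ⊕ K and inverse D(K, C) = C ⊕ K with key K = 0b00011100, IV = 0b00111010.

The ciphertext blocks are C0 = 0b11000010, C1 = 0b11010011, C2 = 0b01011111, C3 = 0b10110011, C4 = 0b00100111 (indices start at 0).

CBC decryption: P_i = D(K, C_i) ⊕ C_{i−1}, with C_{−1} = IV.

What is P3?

P3: D(K, 0b10110011) = 0b10101111; 0b10101111 ⊕ 0b01011111 = 0b11110000.

P3 = 0b11110000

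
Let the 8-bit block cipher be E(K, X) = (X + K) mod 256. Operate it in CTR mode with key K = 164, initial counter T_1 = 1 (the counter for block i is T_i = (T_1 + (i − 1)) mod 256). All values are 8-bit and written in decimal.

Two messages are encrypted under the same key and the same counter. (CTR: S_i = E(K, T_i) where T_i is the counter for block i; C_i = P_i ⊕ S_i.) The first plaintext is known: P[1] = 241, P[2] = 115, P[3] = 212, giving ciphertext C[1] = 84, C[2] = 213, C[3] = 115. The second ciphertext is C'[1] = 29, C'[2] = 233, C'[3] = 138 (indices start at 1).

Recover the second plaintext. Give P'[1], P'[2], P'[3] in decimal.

P'[1] = 184, P'[2] = 79, P'[3] = 45

In CTR with a reused counter, both messages share the same keystream S_i, so C_i ⊕ C'_i = P_i ⊕ P'_i and thus P'_i = P_i ⊕ C_i ⊕ C'_i.
P'[1]: 241 ⊕ 84 ⊕ 29 = 184.
P'[2]: 115 ⊕ 213 ⊕ 233 = 79.
P'[3]: 212 ⊕ 115 ⊕ 138 = 45.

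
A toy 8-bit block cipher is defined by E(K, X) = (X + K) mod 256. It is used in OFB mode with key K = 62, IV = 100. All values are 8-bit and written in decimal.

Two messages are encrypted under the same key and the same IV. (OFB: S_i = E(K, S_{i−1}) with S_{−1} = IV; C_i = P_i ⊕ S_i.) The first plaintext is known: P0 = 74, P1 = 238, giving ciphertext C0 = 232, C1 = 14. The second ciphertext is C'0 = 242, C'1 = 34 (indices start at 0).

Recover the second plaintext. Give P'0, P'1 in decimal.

In OFB with a reused IV, both messages share the same keystream S_i, so C_i ⊕ C'_i = P_i ⊕ P'_i and thus P'_i = P_i ⊕ C_i ⊕ C'_i.
P'0: 74 ⊕ 232 ⊕ 242 = 80.
P'1: 238 ⊕ 14 ⊕ 34 = 194.

P'0 = 80, P'1 = 194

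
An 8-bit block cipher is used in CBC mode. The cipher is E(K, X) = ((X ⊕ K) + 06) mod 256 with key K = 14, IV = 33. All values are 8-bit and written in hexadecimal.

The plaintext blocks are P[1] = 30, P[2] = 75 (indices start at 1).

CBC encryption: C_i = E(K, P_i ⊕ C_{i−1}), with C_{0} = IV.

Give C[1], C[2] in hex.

C[1]: P[1] ⊕ 33 = 03; E(K, 03) = 1D.
C[2]: P[2] ⊕ 1D = 68; E(K, 68) = 82.

C[1] = 1D, C[2] = 82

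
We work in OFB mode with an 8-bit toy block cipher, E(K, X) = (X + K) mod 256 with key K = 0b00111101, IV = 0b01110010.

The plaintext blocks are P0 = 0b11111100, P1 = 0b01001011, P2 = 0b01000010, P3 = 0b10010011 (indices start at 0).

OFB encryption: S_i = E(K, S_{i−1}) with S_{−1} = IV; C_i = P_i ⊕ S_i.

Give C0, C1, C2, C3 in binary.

C0: S = E(K, 0b01110010) = 0b10101111; 0b11111100 ⊕ 0b10101111 = 0b01010011.
C1: S = E(K, 0b10101111) = 0b11101100; 0b01001011 ⊕ 0b11101100 = 0b10100111.
C2: S = E(K, 0b11101100) = 0b00101001; 0b01000010 ⊕ 0b00101001 = 0b01101011.
C3: S = E(K, 0b00101001) = 0b01100110; 0b10010011 ⊕ 0b01100110 = 0b11110101.

C0 = 0b01010011, C1 = 0b10100111, C2 = 0b01101011, C3 = 0b11110101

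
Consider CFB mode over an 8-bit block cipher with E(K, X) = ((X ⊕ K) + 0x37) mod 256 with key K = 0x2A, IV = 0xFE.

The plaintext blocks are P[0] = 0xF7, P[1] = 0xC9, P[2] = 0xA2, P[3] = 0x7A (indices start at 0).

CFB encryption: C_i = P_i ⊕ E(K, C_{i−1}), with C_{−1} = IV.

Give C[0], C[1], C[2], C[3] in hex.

C[0]: E(K, 0xFE) = 0x0B; 0xF7 ⊕ 0x0B = 0xFC.
C[1]: E(K, 0xFC) = 0x0D; 0xC9 ⊕ 0x0D = 0xC4.
C[2]: E(K, 0xC4) = 0x25; 0xA2 ⊕ 0x25 = 0x87.
C[3]: E(K, 0x87) = 0xE4; 0x7A ⊕ 0xE4 = 0x9E.

C[0] = 0xFC, C[1] = 0xC4, C[2] = 0x87, C[3] = 0x9E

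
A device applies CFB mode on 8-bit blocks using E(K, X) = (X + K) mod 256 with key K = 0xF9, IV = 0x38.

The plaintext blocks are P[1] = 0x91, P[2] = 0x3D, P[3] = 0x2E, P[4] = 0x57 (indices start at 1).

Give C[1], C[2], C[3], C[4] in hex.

CFB encryption: C_i = P_i ⊕ E(K, C_{i−1}), with C_{0} = IV.
C[1]: E(K, 0x38) = 0x31; 0x91 ⊕ 0x31 = 0xA0.
C[2]: E(K, 0xA0) = 0x99; 0x3D ⊕ 0x99 = 0xA4.
C[3]: E(K, 0xA4) = 0x9D; 0x2E ⊕ 0x9D = 0xB3.
C[4]: E(K, 0xB3) = 0xAC; 0x57 ⊕ 0xAC = 0xFB.

C[1] = 0xA0, C[2] = 0xA4, C[3] = 0xB3, C[4] = 0xFB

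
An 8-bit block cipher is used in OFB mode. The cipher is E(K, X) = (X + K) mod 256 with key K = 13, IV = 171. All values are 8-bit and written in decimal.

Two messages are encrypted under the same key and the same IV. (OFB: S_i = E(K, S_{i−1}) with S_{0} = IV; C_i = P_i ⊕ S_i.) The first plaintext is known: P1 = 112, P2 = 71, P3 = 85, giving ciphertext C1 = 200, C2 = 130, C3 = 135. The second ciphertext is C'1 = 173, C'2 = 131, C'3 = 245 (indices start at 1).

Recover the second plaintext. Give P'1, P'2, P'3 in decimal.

In OFB with a reused IV, both messages share the same keystream S_i, so C_i ⊕ C'_i = P_i ⊕ P'_i and thus P'_i = P_i ⊕ C_i ⊕ C'_i.
P'1: 112 ⊕ 200 ⊕ 173 = 21.
P'2: 71 ⊕ 130 ⊕ 131 = 70.
P'3: 85 ⊕ 135 ⊕ 245 = 39.

P'1 = 21, P'2 = 70, P'3 = 39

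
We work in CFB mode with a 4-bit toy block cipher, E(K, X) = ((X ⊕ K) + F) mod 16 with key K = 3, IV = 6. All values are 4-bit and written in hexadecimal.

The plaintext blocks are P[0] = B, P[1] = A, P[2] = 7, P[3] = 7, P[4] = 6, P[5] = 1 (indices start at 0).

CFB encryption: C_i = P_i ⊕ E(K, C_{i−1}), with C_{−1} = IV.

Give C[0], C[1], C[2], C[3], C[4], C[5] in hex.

C[0]: E(K, 6) = 4; B ⊕ 4 = F.
C[1]: E(K, F) = B; A ⊕ B = 1.
C[2]: E(K, 1) = 1; 7 ⊕ 1 = 6.
C[3]: E(K, 6) = 4; 7 ⊕ 4 = 3.
C[4]: E(K, 3) = F; 6 ⊕ F = 9.
C[5]: E(K, 9) = 9; 1 ⊕ 9 = 8.

C[0] = F, C[1] = 1, C[2] = 6, C[3] = 3, C[4] = 9, C[5] = 8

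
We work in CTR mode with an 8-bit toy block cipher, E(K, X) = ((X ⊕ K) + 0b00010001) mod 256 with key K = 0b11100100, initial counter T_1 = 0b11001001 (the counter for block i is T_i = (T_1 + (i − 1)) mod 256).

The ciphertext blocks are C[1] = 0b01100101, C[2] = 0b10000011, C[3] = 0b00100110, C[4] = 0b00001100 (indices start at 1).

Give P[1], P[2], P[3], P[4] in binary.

CTR decryption: S_i = E(K, T_i) where T_i is the counter for block i; P_i = C_i ⊕ S_i.
P[1]: T = 0b11001001, S = E(K, T) = 0b00111110; 0b01100101 ⊕ 0b00111110 = 0b01011011.
P[2]: T = 0b11001010, S = E(K, T) = 0b00111111; 0b10000011 ⊕ 0b00111111 = 0b10111100.
P[3]: T = 0b11001011, S = E(K, T) = 0b01000000; 0b00100110 ⊕ 0b01000000 = 0b01100110.
P[4]: T = 0b11001100, S = E(K, T) = 0b00111001; 0b00001100 ⊕ 0b00111001 = 0b00110101.

P[1] = 0b01011011, P[2] = 0b10111100, P[3] = 0b01100110, P[4] = 0b00110101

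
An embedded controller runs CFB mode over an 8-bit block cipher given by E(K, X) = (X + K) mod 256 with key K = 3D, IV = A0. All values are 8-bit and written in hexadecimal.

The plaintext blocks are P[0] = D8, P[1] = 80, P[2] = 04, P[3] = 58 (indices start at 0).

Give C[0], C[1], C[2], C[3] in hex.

C[0] = 05, C[1] = C2, C[2] = FB, C[3] = 60

CFB encryption: C_i = P_i ⊕ E(K, C_{i−1}), with C_{−1} = IV.
C[0]: E(K, A0) = DD; D8 ⊕ DD = 05.
C[1]: E(K, 05) = 42; 80 ⊕ 42 = C2.
C[2]: E(K, C2) = FF; 04 ⊕ FF = FB.
C[3]: E(K, FB) = 38; 58 ⊕ 38 = 60.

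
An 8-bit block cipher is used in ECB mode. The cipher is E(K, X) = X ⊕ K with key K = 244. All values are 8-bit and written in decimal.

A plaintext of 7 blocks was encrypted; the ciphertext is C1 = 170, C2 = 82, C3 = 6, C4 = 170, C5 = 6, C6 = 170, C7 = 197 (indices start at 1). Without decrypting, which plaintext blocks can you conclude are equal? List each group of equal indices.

P1 = P4 = P6; P3 = P5

ECB encrypts each block independently with the same key, so equal ciphertext blocks imply equal plaintext blocks.
C1 = C4 = C6 = 170, so P1 = P4 = P6.
C3 = C5 = 6, so P3 = P5.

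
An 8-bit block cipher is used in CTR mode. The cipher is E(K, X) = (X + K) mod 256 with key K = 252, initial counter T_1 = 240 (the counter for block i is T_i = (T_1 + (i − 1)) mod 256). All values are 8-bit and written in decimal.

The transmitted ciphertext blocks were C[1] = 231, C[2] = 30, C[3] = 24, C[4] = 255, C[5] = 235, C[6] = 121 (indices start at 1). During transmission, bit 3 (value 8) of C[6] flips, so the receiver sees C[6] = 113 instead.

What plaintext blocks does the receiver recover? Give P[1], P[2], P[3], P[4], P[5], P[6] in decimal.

P[1] = 11, P[2] = 243, P[3] = 246, P[4] = 16, P[5] = 27, P[6] = 128

CTR decryption: S_i = E(K, T_i) where T_i is the counter for block i; P_i = C_i ⊕ S_i.
Only C[6] changed, to 113. In CTR, a change in C_i flips the same bit in P_i only; the keystream is unaffected. Decrypting the received ciphertext:
P[1]: T = 240, S = E(K, T) = 236; 231 ⊕ 236 = 11.
P[2]: T = 241, S = E(K, T) = 237; 30 ⊕ 237 = 243.
P[3]: T = 242, S = E(K, T) = 238; 24 ⊕ 238 = 246.
P[4]: T = 243, S = E(K, T) = 239; 255 ⊕ 239 = 16.
P[5]: T = 244, S = E(K, T) = 240; 235 ⊕ 240 = 27.
P[6]: T = 245, S = E(K, T) = 241; 113 ⊕ 241 = 128.
Blocks that differ from the original plaintext: P[6].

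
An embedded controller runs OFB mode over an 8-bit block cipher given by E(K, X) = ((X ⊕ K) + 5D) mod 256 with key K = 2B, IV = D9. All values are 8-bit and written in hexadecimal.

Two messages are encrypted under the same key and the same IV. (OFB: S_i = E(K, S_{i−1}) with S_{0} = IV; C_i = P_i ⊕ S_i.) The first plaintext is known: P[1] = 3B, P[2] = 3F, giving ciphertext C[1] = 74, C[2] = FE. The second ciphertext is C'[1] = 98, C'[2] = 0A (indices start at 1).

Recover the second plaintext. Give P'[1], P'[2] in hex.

In OFB with a reused IV, both messages share the same keystream S_i, so C_i ⊕ C'_i = P_i ⊕ P'_i and thus P'_i = P_i ⊕ C_i ⊕ C'_i.
P'[1]: 3B ⊕ 74 ⊕ 98 = D7.
P'[2]: 3F ⊕ FE ⊕ 0A = CB.

P'[1] = D7, P'[2] = CB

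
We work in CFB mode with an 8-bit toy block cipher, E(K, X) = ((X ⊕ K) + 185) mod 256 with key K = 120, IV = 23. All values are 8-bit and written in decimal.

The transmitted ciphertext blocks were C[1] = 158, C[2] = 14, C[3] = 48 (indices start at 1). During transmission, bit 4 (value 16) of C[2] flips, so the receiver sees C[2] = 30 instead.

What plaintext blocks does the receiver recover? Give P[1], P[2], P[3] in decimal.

CFB decryption: P_i = C_i ⊕ E(K, C_{i−1}), with C_{0} = IV.
Only C[2] changed, to 30. In CFB, a change in C_i flips the same bit in P_i and garbles P_{i+1}. Decrypting the received ciphertext:
P[1]: E(K, 23) = 40; 158 ⊕ 40 = 182.
P[2]: E(K, 158) = 159; 30 ⊕ 159 = 129.
P[3]: E(K, 30) = 31; 48 ⊕ 31 = 47.
Blocks that differ from the original plaintext: P[2], P[3].

P[1] = 182, P[2] = 129, P[3] = 47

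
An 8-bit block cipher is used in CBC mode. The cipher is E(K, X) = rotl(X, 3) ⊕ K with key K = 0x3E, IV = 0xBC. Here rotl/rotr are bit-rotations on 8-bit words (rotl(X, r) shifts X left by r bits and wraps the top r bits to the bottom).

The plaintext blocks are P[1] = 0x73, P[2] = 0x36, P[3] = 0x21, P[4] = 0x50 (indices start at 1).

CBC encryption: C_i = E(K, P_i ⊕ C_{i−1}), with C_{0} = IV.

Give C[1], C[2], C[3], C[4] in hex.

C[1] = 0x40, C[2] = 0x8D, C[3] = 0x5B, C[4] = 0x66

C[1]: P[1] ⊕ 0xBC = 0xCF; E(K, 0xCF) = 0x40.
C[2]: P[2] ⊕ 0x40 = 0x76; E(K, 0x76) = 0x8D.
C[3]: P[3] ⊕ 0x8D = 0xAC; E(K, 0xAC) = 0x5B.
C[4]: P[4] ⊕ 0x5B = 0x0B; E(K, 0x0B) = 0x66.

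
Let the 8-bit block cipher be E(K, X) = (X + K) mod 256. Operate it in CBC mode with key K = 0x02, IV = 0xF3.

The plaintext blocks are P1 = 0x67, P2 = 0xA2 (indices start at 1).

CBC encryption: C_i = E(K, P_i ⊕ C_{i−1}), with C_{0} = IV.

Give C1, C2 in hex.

C1 = 0x96, C2 = 0x36

C1: P1 ⊕ 0xF3 = 0x94; E(K, 0x94) = 0x96.
C2: P2 ⊕ 0x96 = 0x34; E(K, 0x34) = 0x36.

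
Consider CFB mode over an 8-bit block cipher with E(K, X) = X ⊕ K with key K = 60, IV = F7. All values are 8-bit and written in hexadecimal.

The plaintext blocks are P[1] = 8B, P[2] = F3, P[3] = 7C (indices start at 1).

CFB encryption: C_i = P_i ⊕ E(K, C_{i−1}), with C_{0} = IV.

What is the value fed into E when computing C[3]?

8F

C[1]: E(K, F7) = 97; 8B ⊕ 97 = 1C.
C[2]: E(K, 1C) = 7C; F3 ⊕ 7C = 8F.
C[3]: E(K, 8F) = EF; 7C ⊕ EF = 93.
So the input to E for block [3] is 8F.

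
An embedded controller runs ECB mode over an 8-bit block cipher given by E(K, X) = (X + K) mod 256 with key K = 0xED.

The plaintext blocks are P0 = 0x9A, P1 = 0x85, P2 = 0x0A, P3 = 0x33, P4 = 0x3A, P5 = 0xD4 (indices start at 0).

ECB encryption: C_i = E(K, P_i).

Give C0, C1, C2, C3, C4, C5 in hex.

C0 = 0x87, C1 = 0x72, C2 = 0xF7, C3 = 0x20, C4 = 0x27, C5 = 0xC1

C0: E(K, 0x9A) = 0x87.
C1: E(K, 0x85) = 0x72.
C2: E(K, 0x0A) = 0xF7.
C3: E(K, 0x33) = 0x20.
C4: E(K, 0x3A) = 0x27.
C5: E(K, 0xD4) = 0xC1.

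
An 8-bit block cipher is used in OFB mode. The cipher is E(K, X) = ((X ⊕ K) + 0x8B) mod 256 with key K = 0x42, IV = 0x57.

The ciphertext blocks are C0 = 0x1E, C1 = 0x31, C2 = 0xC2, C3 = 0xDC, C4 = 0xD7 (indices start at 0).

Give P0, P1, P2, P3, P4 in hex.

OFB decryption: S_i = E(K, S_{i−1}) with S_{−1} = IV; P_i = C_i ⊕ S_i.
P0: S = E(K, 0x57) = 0xA0; 0x1E ⊕ 0xA0 = 0xBE.
P1: S = E(K, 0xA0) = 0x6D; 0x31 ⊕ 0x6D = 0x5C.
P2: S = E(K, 0x6D) = 0xBA; 0xC2 ⊕ 0xBA = 0x78.
P3: S = E(K, 0xBA) = 0x83; 0xDC ⊕ 0x83 = 0x5F.
P4: S = E(K, 0x83) = 0x4C; 0xD7 ⊕ 0x4C = 0x9B.

P0 = 0xBE, P1 = 0x5C, P2 = 0x78, P3 = 0x5F, P4 = 0x9B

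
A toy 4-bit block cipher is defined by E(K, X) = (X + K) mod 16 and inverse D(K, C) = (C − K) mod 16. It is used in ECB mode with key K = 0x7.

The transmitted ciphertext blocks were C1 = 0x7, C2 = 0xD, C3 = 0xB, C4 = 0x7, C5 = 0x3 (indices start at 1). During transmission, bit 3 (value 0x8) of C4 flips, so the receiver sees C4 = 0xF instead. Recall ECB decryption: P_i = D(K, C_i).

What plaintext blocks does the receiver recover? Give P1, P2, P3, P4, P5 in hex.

P1 = 0x0, P2 = 0x6, P3 = 0x4, P4 = 0x8, P5 = 0xC

Only C4 changed, to 0xF. In ECB, a change in C_i affects only P_i. Decrypting the received ciphertext:
P1: D(K, 0x7) = 0x0.
P2: D(K, 0xD) = 0x6.
P3: D(K, 0xB) = 0x4.
P4: D(K, 0xF) = 0x8.
P5: D(K, 0x3) = 0xC.
Blocks that differ from the original plaintext: P4.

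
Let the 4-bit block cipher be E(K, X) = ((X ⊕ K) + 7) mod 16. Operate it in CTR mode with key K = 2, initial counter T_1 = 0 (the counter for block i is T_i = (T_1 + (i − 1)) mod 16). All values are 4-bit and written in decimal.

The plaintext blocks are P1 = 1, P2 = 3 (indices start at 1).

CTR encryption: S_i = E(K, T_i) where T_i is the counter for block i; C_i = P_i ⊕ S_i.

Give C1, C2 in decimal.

C1 = 8, C2 = 9

C1: T = 0, S = E(K, T) = 9; 1 ⊕ 9 = 8.
C2: T = 1, S = E(K, T) = 10; 3 ⊕ 10 = 9.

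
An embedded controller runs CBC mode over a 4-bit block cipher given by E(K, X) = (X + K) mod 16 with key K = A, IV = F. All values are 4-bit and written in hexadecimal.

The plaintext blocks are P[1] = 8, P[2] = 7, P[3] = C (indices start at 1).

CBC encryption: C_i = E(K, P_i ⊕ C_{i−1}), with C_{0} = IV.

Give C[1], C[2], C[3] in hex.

C[1] = 1, C[2] = 0, C[3] = 6

C[1]: P[1] ⊕ F = 7; E(K, 7) = 1.
C[2]: P[2] ⊕ 1 = 6; E(K, 6) = 0.
C[3]: P[3] ⊕ 0 = C; E(K, C) = 6.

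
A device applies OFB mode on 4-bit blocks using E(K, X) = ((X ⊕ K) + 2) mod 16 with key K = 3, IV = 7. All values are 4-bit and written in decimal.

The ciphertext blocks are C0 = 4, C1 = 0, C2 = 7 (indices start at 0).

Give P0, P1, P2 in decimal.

P0 = 2, P1 = 7, P2 = 1

OFB decryption: S_i = E(K, S_{i−1}) with S_{−1} = IV; P_i = C_i ⊕ S_i.
P0: S = E(K, 7) = 6; 4 ⊕ 6 = 2.
P1: S = E(K, 6) = 7; 0 ⊕ 7 = 7.
P2: S = E(K, 7) = 6; 7 ⊕ 6 = 1.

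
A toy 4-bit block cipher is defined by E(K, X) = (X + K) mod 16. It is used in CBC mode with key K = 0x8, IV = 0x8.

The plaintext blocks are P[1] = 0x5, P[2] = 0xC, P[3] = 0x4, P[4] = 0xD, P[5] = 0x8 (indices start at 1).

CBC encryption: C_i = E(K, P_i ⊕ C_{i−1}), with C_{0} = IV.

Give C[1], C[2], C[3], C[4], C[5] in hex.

C[1] = 0x5, C[2] = 0x1, C[3] = 0xD, C[4] = 0x8, C[5] = 0x8

C[1]: P[1] ⊕ 0x8 = 0xD; E(K, 0xD) = 0x5.
C[2]: P[2] ⊕ 0x5 = 0x9; E(K, 0x9) = 0x1.
C[3]: P[3] ⊕ 0x1 = 0x5; E(K, 0x5) = 0xD.
C[4]: P[4] ⊕ 0xD = 0x0; E(K, 0x0) = 0x8.
C[5]: P[5] ⊕ 0x8 = 0x0; E(K, 0x0) = 0x8.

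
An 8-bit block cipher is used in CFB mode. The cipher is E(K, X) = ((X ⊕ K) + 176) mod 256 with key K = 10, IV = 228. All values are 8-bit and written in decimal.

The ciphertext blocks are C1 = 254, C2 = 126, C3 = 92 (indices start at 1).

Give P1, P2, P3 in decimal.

P1 = 96, P2 = 218, P3 = 120

CFB decryption: P_i = C_i ⊕ E(K, C_{i−1}), with C_{0} = IV.
P1: E(K, 228) = 158; 254 ⊕ 158 = 96.
P2: E(K, 254) = 164; 126 ⊕ 164 = 218.
P3: E(K, 126) = 36; 92 ⊕ 36 = 120.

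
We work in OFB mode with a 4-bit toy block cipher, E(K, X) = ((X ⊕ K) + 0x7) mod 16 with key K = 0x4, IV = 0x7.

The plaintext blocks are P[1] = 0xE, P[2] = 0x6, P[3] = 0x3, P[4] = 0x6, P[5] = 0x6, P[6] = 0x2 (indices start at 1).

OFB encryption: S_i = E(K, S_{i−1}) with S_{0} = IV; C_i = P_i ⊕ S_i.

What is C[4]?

C[4] = 0x5

C[1]: S = E(K, 0x7) = 0xA; 0xE ⊕ 0xA = 0x4.
C[2]: S = E(K, 0xA) = 0x5; 0x6 ⊕ 0x5 = 0x3.
C[3]: S = E(K, 0x5) = 0x8; 0x3 ⊕ 0x8 = 0xB.
C[4]: S = E(K, 0x8) = 0x3; 0x6 ⊕ 0x3 = 0x5.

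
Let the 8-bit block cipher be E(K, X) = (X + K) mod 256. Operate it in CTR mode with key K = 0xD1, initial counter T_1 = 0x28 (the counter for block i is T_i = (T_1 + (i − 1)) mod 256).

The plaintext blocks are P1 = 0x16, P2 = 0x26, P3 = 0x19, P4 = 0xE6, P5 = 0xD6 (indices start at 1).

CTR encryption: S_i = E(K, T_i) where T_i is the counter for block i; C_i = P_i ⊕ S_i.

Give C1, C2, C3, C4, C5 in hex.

C1: T = 0x28, S = E(K, T) = 0xF9; 0x16 ⊕ 0xF9 = 0xEF.
C2: T = 0x29, S = E(K, T) = 0xFA; 0x26 ⊕ 0xFA = 0xDC.
C3: T = 0x2A, S = E(K, T) = 0xFB; 0x19 ⊕ 0xFB = 0xE2.
C4: T = 0x2B, S = E(K, T) = 0xFC; 0xE6 ⊕ 0xFC = 0x1A.
C5: T = 0x2C, S = E(K, T) = 0xFD; 0xD6 ⊕ 0xFD = 0x2B.

C1 = 0xEF, C2 = 0xDC, C3 = 0xE2, C4 = 0x1A, C5 = 0x2B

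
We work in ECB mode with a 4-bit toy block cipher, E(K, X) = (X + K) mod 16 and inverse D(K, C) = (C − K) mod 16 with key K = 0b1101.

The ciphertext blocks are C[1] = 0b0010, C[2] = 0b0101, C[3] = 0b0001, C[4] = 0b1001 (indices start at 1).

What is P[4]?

P[4] = 0b1100

ECB decryption: P_i = D(K, C_i).
P[4]: D(K, 0b1001) = 0b1100.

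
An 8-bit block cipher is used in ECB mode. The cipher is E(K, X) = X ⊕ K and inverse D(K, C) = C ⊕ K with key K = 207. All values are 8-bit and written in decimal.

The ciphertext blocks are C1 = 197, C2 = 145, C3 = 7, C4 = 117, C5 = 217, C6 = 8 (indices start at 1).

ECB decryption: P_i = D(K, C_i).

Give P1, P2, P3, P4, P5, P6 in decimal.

P1: D(K, 197) = 10.
P2: D(K, 145) = 94.
P3: D(K, 7) = 200.
P4: D(K, 117) = 186.
P5: D(K, 217) = 22.
P6: D(K, 8) = 199.

P1 = 10, P2 = 94, P3 = 200, P4 = 186, P5 = 22, P6 = 199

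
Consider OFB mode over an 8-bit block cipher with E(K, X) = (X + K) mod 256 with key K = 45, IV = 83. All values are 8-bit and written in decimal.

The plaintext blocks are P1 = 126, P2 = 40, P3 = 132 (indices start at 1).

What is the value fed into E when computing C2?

OFB encryption: S_i = E(K, S_{i−1}) with S_{0} = IV; C_i = P_i ⊕ S_i.
C1: S = E(K, 83) = 128; 126 ⊕ 128 = 254.
C2: S = E(K, 128) = 173; 40 ⊕ 173 = 133.
So the input to E for block 2 is 128.

128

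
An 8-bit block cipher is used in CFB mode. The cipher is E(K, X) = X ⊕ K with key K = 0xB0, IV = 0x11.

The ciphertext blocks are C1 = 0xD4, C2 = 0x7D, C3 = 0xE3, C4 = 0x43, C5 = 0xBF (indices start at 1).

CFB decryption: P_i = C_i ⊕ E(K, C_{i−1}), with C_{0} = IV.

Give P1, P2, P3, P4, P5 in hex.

P1 = 0x75, P2 = 0x19, P3 = 0x2E, P4 = 0x10, P5 = 0x4C

P1: E(K, 0x11) = 0xA1; 0xD4 ⊕ 0xA1 = 0x75.
P2: E(K, 0xD4) = 0x64; 0x7D ⊕ 0x64 = 0x19.
P3: E(K, 0x7D) = 0xCD; 0xE3 ⊕ 0xCD = 0x2E.
P4: E(K, 0xE3) = 0x53; 0x43 ⊕ 0x53 = 0x10.
P5: E(K, 0x43) = 0xF3; 0xBF ⊕ 0xF3 = 0x4C.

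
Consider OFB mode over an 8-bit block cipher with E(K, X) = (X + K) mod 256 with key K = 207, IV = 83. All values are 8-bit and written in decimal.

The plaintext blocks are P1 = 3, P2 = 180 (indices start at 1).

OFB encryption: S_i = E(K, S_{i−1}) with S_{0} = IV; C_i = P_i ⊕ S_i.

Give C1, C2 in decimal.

C1 = 33, C2 = 69

C1: S = E(K, 83) = 34; 3 ⊕ 34 = 33.
C2: S = E(K, 34) = 241; 180 ⊕ 241 = 69.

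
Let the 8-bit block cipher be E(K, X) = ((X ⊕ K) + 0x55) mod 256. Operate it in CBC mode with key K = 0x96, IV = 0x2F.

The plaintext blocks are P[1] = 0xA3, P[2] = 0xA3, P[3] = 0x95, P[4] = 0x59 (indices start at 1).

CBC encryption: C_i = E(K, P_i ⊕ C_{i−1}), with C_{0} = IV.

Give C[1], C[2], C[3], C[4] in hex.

C[1]: P[1] ⊕ 0x2F = 0x8C; E(K, 0x8C) = 0x6F.
C[2]: P[2] ⊕ 0x6F = 0xCC; E(K, 0xCC) = 0xAF.
C[3]: P[3] ⊕ 0xAF = 0x3A; E(K, 0x3A) = 0x01.
C[4]: P[4] ⊕ 0x01 = 0x58; E(K, 0x58) = 0x23.

C[1] = 0x6F, C[2] = 0xAF, C[3] = 0x01, C[4] = 0x23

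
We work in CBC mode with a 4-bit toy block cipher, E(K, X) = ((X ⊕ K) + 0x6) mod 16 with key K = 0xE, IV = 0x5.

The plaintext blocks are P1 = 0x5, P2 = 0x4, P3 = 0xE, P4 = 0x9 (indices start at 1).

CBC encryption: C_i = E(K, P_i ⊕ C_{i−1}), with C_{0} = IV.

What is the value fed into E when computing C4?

C1: P1 ⊕ 0x5 = 0x0; E(K, 0x0) = 0x4.
C2: P2 ⊕ 0x4 = 0x0; E(K, 0x0) = 0x4.
C3: P3 ⊕ 0x4 = 0xA; E(K, 0xA) = 0xA.
C4: P4 ⊕ 0xA = 0x3; E(K, 0x3) = 0x3.
So the input to E for block 4 is 0x3.

0x3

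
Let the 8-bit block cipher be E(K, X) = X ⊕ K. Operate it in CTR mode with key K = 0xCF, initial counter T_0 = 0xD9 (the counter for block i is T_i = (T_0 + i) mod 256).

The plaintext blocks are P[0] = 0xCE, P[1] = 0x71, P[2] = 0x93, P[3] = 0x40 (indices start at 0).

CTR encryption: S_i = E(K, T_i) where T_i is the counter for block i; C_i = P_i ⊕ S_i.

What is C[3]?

C[0]: T = 0xD9, S = E(K, T) = 0x16; 0xCE ⊕ 0x16 = 0xD8.
C[1]: T = 0xDA, S = E(K, T) = 0x15; 0x71 ⊕ 0x15 = 0x64.
C[2]: T = 0xDB, S = E(K, T) = 0x14; 0x93 ⊕ 0x14 = 0x87.
C[3]: T = 0xDC, S = E(K, T) = 0x13; 0x40 ⊕ 0x13 = 0x53.

C[3] = 0x53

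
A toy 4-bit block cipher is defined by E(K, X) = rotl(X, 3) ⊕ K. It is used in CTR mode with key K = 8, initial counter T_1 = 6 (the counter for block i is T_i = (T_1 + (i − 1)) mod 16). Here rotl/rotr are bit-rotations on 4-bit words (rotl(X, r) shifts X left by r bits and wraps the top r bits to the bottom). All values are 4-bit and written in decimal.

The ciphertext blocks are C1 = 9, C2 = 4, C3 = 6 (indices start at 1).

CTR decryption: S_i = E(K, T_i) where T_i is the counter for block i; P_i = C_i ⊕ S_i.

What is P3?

P3: T = 8, S = E(K, T) = 12; 6 ⊕ 12 = 10.

P3 = 10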